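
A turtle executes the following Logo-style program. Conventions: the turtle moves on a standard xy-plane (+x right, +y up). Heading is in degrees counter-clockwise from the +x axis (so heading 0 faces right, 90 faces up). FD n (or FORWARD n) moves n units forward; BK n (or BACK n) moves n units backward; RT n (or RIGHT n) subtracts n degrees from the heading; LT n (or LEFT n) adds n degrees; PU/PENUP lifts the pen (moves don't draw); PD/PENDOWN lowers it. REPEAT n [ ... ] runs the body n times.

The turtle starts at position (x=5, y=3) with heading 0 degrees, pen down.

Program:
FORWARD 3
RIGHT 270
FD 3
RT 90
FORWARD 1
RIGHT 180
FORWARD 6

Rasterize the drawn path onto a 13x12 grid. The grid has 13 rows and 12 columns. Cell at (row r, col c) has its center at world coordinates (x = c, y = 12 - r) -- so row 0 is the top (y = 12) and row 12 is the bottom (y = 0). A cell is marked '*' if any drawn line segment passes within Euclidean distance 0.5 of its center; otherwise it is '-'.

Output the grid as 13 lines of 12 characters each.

Segment 0: (5,3) -> (8,3)
Segment 1: (8,3) -> (8,6)
Segment 2: (8,6) -> (9,6)
Segment 3: (9,6) -> (3,6)

Answer: ------------
------------
------------
------------
------------
------------
---*******--
--------*---
--------*---
-----****---
------------
------------
------------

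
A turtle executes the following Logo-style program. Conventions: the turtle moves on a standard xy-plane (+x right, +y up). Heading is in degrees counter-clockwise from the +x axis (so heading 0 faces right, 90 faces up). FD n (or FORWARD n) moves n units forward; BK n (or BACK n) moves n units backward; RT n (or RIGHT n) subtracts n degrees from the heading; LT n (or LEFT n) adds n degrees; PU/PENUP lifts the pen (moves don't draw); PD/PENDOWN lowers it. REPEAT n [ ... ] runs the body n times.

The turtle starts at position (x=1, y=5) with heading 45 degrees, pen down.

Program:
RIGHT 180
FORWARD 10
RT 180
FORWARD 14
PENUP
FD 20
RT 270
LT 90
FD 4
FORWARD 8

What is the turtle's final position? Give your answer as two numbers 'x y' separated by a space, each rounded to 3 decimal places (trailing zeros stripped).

Answer: 9.485 13.485

Derivation:
Executing turtle program step by step:
Start: pos=(1,5), heading=45, pen down
RT 180: heading 45 -> 225
FD 10: (1,5) -> (-6.071,-2.071) [heading=225, draw]
RT 180: heading 225 -> 45
FD 14: (-6.071,-2.071) -> (3.828,7.828) [heading=45, draw]
PU: pen up
FD 20: (3.828,7.828) -> (17.971,21.971) [heading=45, move]
RT 270: heading 45 -> 135
LT 90: heading 135 -> 225
FD 4: (17.971,21.971) -> (15.142,19.142) [heading=225, move]
FD 8: (15.142,19.142) -> (9.485,13.485) [heading=225, move]
Final: pos=(9.485,13.485), heading=225, 2 segment(s) drawn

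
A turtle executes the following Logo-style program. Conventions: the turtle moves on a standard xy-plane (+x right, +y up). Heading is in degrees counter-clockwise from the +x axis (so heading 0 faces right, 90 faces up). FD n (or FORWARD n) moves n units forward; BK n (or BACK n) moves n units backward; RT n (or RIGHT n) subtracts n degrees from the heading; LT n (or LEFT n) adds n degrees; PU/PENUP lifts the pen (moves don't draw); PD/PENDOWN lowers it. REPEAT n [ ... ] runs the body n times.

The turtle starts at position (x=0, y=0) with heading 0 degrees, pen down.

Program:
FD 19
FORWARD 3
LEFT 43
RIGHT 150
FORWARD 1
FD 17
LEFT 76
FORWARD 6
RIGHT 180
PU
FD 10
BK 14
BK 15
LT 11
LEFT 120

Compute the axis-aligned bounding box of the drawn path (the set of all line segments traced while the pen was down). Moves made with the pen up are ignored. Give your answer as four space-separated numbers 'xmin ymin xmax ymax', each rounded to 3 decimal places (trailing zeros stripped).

Answer: 0 -20.304 22 0

Derivation:
Executing turtle program step by step:
Start: pos=(0,0), heading=0, pen down
FD 19: (0,0) -> (19,0) [heading=0, draw]
FD 3: (19,0) -> (22,0) [heading=0, draw]
LT 43: heading 0 -> 43
RT 150: heading 43 -> 253
FD 1: (22,0) -> (21.708,-0.956) [heading=253, draw]
FD 17: (21.708,-0.956) -> (16.737,-17.213) [heading=253, draw]
LT 76: heading 253 -> 329
FD 6: (16.737,-17.213) -> (21.88,-20.304) [heading=329, draw]
RT 180: heading 329 -> 149
PU: pen up
FD 10: (21.88,-20.304) -> (13.309,-15.153) [heading=149, move]
BK 14: (13.309,-15.153) -> (25.309,-22.364) [heading=149, move]
BK 15: (25.309,-22.364) -> (38.166,-30.089) [heading=149, move]
LT 11: heading 149 -> 160
LT 120: heading 160 -> 280
Final: pos=(38.166,-30.089), heading=280, 5 segment(s) drawn

Segment endpoints: x in {0, 16.737, 19, 21.708, 21.88, 22}, y in {-20.304, -17.213, -0.956, 0}
xmin=0, ymin=-20.304, xmax=22, ymax=0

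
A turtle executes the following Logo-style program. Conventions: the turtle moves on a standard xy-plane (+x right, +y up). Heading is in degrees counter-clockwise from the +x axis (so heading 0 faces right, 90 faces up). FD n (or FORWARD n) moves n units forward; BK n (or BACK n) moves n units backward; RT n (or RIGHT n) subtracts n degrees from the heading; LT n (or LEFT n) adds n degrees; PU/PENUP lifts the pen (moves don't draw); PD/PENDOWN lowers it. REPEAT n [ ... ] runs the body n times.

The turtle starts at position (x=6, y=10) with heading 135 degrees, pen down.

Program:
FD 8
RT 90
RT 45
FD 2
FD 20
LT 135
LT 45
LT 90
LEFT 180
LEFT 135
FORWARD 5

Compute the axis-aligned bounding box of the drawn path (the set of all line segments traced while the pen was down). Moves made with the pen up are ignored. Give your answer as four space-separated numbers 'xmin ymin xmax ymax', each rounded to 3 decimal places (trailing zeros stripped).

Executing turtle program step by step:
Start: pos=(6,10), heading=135, pen down
FD 8: (6,10) -> (0.343,15.657) [heading=135, draw]
RT 90: heading 135 -> 45
RT 45: heading 45 -> 0
FD 2: (0.343,15.657) -> (2.343,15.657) [heading=0, draw]
FD 20: (2.343,15.657) -> (22.343,15.657) [heading=0, draw]
LT 135: heading 0 -> 135
LT 45: heading 135 -> 180
LT 90: heading 180 -> 270
LT 180: heading 270 -> 90
LT 135: heading 90 -> 225
FD 5: (22.343,15.657) -> (18.808,12.121) [heading=225, draw]
Final: pos=(18.808,12.121), heading=225, 4 segment(s) drawn

Segment endpoints: x in {0.343, 2.343, 6, 18.808, 22.343}, y in {10, 12.121, 15.657}
xmin=0.343, ymin=10, xmax=22.343, ymax=15.657

Answer: 0.343 10 22.343 15.657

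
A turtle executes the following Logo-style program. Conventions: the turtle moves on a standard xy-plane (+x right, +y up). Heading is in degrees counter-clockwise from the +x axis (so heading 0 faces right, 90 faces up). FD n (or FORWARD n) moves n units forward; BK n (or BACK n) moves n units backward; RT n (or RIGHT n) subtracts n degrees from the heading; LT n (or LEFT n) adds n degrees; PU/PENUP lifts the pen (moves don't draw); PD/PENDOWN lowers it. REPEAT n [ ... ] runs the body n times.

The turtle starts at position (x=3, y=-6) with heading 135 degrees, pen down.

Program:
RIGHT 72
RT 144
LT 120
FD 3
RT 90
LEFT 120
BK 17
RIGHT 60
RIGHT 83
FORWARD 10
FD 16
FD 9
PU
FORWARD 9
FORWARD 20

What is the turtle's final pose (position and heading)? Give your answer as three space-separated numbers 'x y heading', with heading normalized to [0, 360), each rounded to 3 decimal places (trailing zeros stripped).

Answer: 16.88 -81.504 286

Derivation:
Executing turtle program step by step:
Start: pos=(3,-6), heading=135, pen down
RT 72: heading 135 -> 63
RT 144: heading 63 -> 279
LT 120: heading 279 -> 39
FD 3: (3,-6) -> (5.331,-4.112) [heading=39, draw]
RT 90: heading 39 -> 309
LT 120: heading 309 -> 69
BK 17: (5.331,-4.112) -> (-0.761,-19.983) [heading=69, draw]
RT 60: heading 69 -> 9
RT 83: heading 9 -> 286
FD 10: (-0.761,-19.983) -> (1.996,-29.596) [heading=286, draw]
FD 16: (1.996,-29.596) -> (6.406,-44.976) [heading=286, draw]
FD 9: (6.406,-44.976) -> (8.886,-53.627) [heading=286, draw]
PU: pen up
FD 9: (8.886,-53.627) -> (11.367,-62.278) [heading=286, move]
FD 20: (11.367,-62.278) -> (16.88,-81.504) [heading=286, move]
Final: pos=(16.88,-81.504), heading=286, 5 segment(s) drawn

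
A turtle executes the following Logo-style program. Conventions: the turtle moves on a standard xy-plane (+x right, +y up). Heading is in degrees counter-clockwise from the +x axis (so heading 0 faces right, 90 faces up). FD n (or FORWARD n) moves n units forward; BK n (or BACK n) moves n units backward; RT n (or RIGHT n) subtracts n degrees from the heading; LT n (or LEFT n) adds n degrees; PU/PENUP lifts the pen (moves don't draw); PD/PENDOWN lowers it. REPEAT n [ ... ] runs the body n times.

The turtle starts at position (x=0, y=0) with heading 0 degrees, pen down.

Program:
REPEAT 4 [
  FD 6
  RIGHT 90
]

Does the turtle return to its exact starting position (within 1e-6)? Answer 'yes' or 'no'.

Answer: yes

Derivation:
Executing turtle program step by step:
Start: pos=(0,0), heading=0, pen down
REPEAT 4 [
  -- iteration 1/4 --
  FD 6: (0,0) -> (6,0) [heading=0, draw]
  RT 90: heading 0 -> 270
  -- iteration 2/4 --
  FD 6: (6,0) -> (6,-6) [heading=270, draw]
  RT 90: heading 270 -> 180
  -- iteration 3/4 --
  FD 6: (6,-6) -> (0,-6) [heading=180, draw]
  RT 90: heading 180 -> 90
  -- iteration 4/4 --
  FD 6: (0,-6) -> (0,0) [heading=90, draw]
  RT 90: heading 90 -> 0
]
Final: pos=(0,0), heading=0, 4 segment(s) drawn

Start position: (0, 0)
Final position: (0, 0)
Distance = 0; < 1e-6 -> CLOSED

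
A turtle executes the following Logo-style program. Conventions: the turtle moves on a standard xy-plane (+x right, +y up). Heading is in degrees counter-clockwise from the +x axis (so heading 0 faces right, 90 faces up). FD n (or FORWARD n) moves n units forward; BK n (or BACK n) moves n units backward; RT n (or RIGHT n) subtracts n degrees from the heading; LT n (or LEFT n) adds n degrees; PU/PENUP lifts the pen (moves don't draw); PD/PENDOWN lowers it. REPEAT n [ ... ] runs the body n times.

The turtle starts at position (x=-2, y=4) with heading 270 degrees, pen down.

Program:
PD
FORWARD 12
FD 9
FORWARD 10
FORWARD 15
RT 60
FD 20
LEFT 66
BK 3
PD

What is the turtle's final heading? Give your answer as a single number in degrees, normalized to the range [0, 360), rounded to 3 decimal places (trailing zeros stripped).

Answer: 276

Derivation:
Executing turtle program step by step:
Start: pos=(-2,4), heading=270, pen down
PD: pen down
FD 12: (-2,4) -> (-2,-8) [heading=270, draw]
FD 9: (-2,-8) -> (-2,-17) [heading=270, draw]
FD 10: (-2,-17) -> (-2,-27) [heading=270, draw]
FD 15: (-2,-27) -> (-2,-42) [heading=270, draw]
RT 60: heading 270 -> 210
FD 20: (-2,-42) -> (-19.321,-52) [heading=210, draw]
LT 66: heading 210 -> 276
BK 3: (-19.321,-52) -> (-19.634,-49.016) [heading=276, draw]
PD: pen down
Final: pos=(-19.634,-49.016), heading=276, 6 segment(s) drawn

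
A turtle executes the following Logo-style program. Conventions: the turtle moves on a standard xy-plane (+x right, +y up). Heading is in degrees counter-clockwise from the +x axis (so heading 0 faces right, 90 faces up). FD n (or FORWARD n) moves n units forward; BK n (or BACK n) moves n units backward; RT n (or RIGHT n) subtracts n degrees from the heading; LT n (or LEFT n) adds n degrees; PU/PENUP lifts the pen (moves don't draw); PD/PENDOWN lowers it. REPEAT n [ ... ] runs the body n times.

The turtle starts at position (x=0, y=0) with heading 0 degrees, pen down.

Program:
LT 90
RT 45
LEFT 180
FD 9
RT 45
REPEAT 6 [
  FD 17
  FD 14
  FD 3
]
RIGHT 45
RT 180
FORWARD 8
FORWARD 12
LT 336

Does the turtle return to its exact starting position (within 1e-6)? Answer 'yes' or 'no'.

Answer: no

Derivation:
Executing turtle program step by step:
Start: pos=(0,0), heading=0, pen down
LT 90: heading 0 -> 90
RT 45: heading 90 -> 45
LT 180: heading 45 -> 225
FD 9: (0,0) -> (-6.364,-6.364) [heading=225, draw]
RT 45: heading 225 -> 180
REPEAT 6 [
  -- iteration 1/6 --
  FD 17: (-6.364,-6.364) -> (-23.364,-6.364) [heading=180, draw]
  FD 14: (-23.364,-6.364) -> (-37.364,-6.364) [heading=180, draw]
  FD 3: (-37.364,-6.364) -> (-40.364,-6.364) [heading=180, draw]
  -- iteration 2/6 --
  FD 17: (-40.364,-6.364) -> (-57.364,-6.364) [heading=180, draw]
  FD 14: (-57.364,-6.364) -> (-71.364,-6.364) [heading=180, draw]
  FD 3: (-71.364,-6.364) -> (-74.364,-6.364) [heading=180, draw]
  -- iteration 3/6 --
  FD 17: (-74.364,-6.364) -> (-91.364,-6.364) [heading=180, draw]
  FD 14: (-91.364,-6.364) -> (-105.364,-6.364) [heading=180, draw]
  FD 3: (-105.364,-6.364) -> (-108.364,-6.364) [heading=180, draw]
  -- iteration 4/6 --
  FD 17: (-108.364,-6.364) -> (-125.364,-6.364) [heading=180, draw]
  FD 14: (-125.364,-6.364) -> (-139.364,-6.364) [heading=180, draw]
  FD 3: (-139.364,-6.364) -> (-142.364,-6.364) [heading=180, draw]
  -- iteration 5/6 --
  FD 17: (-142.364,-6.364) -> (-159.364,-6.364) [heading=180, draw]
  FD 14: (-159.364,-6.364) -> (-173.364,-6.364) [heading=180, draw]
  FD 3: (-173.364,-6.364) -> (-176.364,-6.364) [heading=180, draw]
  -- iteration 6/6 --
  FD 17: (-176.364,-6.364) -> (-193.364,-6.364) [heading=180, draw]
  FD 14: (-193.364,-6.364) -> (-207.364,-6.364) [heading=180, draw]
  FD 3: (-207.364,-6.364) -> (-210.364,-6.364) [heading=180, draw]
]
RT 45: heading 180 -> 135
RT 180: heading 135 -> 315
FD 8: (-210.364,-6.364) -> (-204.707,-12.021) [heading=315, draw]
FD 12: (-204.707,-12.021) -> (-196.222,-20.506) [heading=315, draw]
LT 336: heading 315 -> 291
Final: pos=(-196.222,-20.506), heading=291, 21 segment(s) drawn

Start position: (0, 0)
Final position: (-196.222, -20.506)
Distance = 197.29; >= 1e-6 -> NOT closed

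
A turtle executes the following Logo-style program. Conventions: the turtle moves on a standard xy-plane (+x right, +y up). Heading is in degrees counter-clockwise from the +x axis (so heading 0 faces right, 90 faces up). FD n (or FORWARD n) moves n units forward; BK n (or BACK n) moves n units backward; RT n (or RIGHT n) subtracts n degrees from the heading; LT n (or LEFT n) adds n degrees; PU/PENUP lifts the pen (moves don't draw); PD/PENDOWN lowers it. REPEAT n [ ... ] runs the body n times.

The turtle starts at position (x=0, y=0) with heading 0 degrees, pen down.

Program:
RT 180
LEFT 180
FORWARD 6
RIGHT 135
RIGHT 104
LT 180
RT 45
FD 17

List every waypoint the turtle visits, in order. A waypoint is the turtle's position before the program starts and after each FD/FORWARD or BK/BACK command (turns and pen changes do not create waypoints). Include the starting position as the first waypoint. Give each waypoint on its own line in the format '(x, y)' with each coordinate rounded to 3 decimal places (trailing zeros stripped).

Answer: (0, 0)
(6, 0)
(1.887, -16.495)

Derivation:
Executing turtle program step by step:
Start: pos=(0,0), heading=0, pen down
RT 180: heading 0 -> 180
LT 180: heading 180 -> 0
FD 6: (0,0) -> (6,0) [heading=0, draw]
RT 135: heading 0 -> 225
RT 104: heading 225 -> 121
LT 180: heading 121 -> 301
RT 45: heading 301 -> 256
FD 17: (6,0) -> (1.887,-16.495) [heading=256, draw]
Final: pos=(1.887,-16.495), heading=256, 2 segment(s) drawn
Waypoints (3 total):
(0, 0)
(6, 0)
(1.887, -16.495)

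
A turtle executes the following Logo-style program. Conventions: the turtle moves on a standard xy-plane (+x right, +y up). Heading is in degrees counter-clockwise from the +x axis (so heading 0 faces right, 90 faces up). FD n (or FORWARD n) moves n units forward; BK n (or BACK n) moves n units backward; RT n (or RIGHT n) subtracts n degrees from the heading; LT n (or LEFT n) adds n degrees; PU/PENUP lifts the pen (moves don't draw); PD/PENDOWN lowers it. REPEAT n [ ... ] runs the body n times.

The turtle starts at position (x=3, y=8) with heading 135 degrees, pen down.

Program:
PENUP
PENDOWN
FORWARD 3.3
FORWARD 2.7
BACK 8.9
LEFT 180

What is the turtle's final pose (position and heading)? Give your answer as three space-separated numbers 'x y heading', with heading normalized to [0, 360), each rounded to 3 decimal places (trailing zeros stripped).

Answer: 5.051 5.949 315

Derivation:
Executing turtle program step by step:
Start: pos=(3,8), heading=135, pen down
PU: pen up
PD: pen down
FD 3.3: (3,8) -> (0.667,10.333) [heading=135, draw]
FD 2.7: (0.667,10.333) -> (-1.243,12.243) [heading=135, draw]
BK 8.9: (-1.243,12.243) -> (5.051,5.949) [heading=135, draw]
LT 180: heading 135 -> 315
Final: pos=(5.051,5.949), heading=315, 3 segment(s) drawn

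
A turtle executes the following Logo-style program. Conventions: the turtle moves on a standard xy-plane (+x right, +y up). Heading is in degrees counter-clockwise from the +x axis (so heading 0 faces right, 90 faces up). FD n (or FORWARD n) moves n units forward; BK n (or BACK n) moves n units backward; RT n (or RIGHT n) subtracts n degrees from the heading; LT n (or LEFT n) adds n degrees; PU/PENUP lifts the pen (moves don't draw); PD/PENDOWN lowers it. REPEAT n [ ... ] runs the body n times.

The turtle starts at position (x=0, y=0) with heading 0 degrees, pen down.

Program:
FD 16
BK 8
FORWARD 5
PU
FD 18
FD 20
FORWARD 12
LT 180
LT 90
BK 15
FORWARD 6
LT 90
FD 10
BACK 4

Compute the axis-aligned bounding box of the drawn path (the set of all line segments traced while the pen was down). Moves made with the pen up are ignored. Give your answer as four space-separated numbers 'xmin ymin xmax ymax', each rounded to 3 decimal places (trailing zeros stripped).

Answer: 0 0 16 0

Derivation:
Executing turtle program step by step:
Start: pos=(0,0), heading=0, pen down
FD 16: (0,0) -> (16,0) [heading=0, draw]
BK 8: (16,0) -> (8,0) [heading=0, draw]
FD 5: (8,0) -> (13,0) [heading=0, draw]
PU: pen up
FD 18: (13,0) -> (31,0) [heading=0, move]
FD 20: (31,0) -> (51,0) [heading=0, move]
FD 12: (51,0) -> (63,0) [heading=0, move]
LT 180: heading 0 -> 180
LT 90: heading 180 -> 270
BK 15: (63,0) -> (63,15) [heading=270, move]
FD 6: (63,15) -> (63,9) [heading=270, move]
LT 90: heading 270 -> 0
FD 10: (63,9) -> (73,9) [heading=0, move]
BK 4: (73,9) -> (69,9) [heading=0, move]
Final: pos=(69,9), heading=0, 3 segment(s) drawn

Segment endpoints: x in {0, 8, 13, 16}, y in {0}
xmin=0, ymin=0, xmax=16, ymax=0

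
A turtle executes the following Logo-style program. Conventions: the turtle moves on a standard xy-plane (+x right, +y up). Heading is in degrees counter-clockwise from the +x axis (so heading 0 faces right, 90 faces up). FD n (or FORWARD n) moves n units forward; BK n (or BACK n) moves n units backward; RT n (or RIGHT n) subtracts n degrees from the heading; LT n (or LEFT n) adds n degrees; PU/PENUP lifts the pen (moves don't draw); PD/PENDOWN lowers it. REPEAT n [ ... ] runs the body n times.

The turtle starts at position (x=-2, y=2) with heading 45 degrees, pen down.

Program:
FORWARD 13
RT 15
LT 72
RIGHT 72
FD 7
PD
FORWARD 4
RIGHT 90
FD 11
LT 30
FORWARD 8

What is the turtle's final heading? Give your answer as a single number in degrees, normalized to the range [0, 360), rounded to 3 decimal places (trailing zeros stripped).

Executing turtle program step by step:
Start: pos=(-2,2), heading=45, pen down
FD 13: (-2,2) -> (7.192,11.192) [heading=45, draw]
RT 15: heading 45 -> 30
LT 72: heading 30 -> 102
RT 72: heading 102 -> 30
FD 7: (7.192,11.192) -> (13.255,14.692) [heading=30, draw]
PD: pen down
FD 4: (13.255,14.692) -> (16.719,16.692) [heading=30, draw]
RT 90: heading 30 -> 300
FD 11: (16.719,16.692) -> (22.219,7.166) [heading=300, draw]
LT 30: heading 300 -> 330
FD 8: (22.219,7.166) -> (29.147,3.166) [heading=330, draw]
Final: pos=(29.147,3.166), heading=330, 5 segment(s) drawn

Answer: 330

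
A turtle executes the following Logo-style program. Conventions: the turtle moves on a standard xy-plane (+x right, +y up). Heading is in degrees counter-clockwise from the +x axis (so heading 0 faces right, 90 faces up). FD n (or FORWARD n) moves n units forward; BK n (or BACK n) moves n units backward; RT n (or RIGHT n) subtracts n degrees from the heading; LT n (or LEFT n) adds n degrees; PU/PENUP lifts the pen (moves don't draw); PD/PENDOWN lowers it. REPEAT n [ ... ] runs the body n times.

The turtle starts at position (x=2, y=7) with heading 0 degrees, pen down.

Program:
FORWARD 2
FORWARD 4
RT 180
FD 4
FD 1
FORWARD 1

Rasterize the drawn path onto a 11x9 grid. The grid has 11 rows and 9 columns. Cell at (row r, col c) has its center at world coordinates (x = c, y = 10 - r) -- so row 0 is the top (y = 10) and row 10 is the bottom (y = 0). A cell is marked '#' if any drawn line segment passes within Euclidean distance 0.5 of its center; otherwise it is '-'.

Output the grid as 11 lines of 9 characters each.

Segment 0: (2,7) -> (4,7)
Segment 1: (4,7) -> (8,7)
Segment 2: (8,7) -> (4,7)
Segment 3: (4,7) -> (3,7)
Segment 4: (3,7) -> (2,7)

Answer: ---------
---------
---------
--#######
---------
---------
---------
---------
---------
---------
---------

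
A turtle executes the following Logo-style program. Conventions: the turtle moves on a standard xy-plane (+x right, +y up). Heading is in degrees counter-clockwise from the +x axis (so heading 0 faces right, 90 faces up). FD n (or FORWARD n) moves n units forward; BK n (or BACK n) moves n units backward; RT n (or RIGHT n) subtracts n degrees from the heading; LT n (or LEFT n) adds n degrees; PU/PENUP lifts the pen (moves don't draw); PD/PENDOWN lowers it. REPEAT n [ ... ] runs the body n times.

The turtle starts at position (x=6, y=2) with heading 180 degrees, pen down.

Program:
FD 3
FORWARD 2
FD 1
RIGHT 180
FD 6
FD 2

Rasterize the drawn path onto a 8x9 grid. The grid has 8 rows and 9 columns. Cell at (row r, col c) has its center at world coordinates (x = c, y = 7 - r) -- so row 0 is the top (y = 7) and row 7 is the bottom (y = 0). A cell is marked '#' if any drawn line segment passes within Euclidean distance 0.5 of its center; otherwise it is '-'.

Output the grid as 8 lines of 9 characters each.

Answer: ---------
---------
---------
---------
---------
#########
---------
---------

Derivation:
Segment 0: (6,2) -> (3,2)
Segment 1: (3,2) -> (1,2)
Segment 2: (1,2) -> (0,2)
Segment 3: (0,2) -> (6,2)
Segment 4: (6,2) -> (8,2)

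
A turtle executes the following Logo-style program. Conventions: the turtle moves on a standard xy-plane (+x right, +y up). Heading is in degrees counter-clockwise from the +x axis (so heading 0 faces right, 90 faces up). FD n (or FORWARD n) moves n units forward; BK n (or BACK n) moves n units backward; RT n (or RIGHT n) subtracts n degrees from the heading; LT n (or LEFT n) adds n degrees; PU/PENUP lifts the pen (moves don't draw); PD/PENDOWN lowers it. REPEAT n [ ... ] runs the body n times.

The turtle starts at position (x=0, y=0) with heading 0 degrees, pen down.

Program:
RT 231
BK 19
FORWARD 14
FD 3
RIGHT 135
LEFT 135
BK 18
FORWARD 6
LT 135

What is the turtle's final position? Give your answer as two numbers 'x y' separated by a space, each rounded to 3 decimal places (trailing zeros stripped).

Answer: 8.81 -10.88

Derivation:
Executing turtle program step by step:
Start: pos=(0,0), heading=0, pen down
RT 231: heading 0 -> 129
BK 19: (0,0) -> (11.957,-14.766) [heading=129, draw]
FD 14: (11.957,-14.766) -> (3.147,-3.886) [heading=129, draw]
FD 3: (3.147,-3.886) -> (1.259,-1.554) [heading=129, draw]
RT 135: heading 129 -> 354
LT 135: heading 354 -> 129
BK 18: (1.259,-1.554) -> (12.586,-15.543) [heading=129, draw]
FD 6: (12.586,-15.543) -> (8.81,-10.88) [heading=129, draw]
LT 135: heading 129 -> 264
Final: pos=(8.81,-10.88), heading=264, 5 segment(s) drawn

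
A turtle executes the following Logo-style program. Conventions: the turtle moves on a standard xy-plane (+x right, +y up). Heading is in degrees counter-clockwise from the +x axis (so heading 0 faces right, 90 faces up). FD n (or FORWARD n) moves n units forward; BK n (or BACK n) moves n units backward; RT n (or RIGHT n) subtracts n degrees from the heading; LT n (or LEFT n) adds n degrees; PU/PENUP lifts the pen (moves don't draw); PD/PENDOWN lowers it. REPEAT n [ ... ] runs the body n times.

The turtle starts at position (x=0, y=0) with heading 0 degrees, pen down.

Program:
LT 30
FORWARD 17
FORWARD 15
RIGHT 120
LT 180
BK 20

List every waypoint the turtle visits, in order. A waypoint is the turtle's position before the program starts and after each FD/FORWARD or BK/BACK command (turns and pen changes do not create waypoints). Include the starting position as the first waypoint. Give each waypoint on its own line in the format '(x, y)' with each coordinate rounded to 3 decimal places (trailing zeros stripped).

Executing turtle program step by step:
Start: pos=(0,0), heading=0, pen down
LT 30: heading 0 -> 30
FD 17: (0,0) -> (14.722,8.5) [heading=30, draw]
FD 15: (14.722,8.5) -> (27.713,16) [heading=30, draw]
RT 120: heading 30 -> 270
LT 180: heading 270 -> 90
BK 20: (27.713,16) -> (27.713,-4) [heading=90, draw]
Final: pos=(27.713,-4), heading=90, 3 segment(s) drawn
Waypoints (4 total):
(0, 0)
(14.722, 8.5)
(27.713, 16)
(27.713, -4)

Answer: (0, 0)
(14.722, 8.5)
(27.713, 16)
(27.713, -4)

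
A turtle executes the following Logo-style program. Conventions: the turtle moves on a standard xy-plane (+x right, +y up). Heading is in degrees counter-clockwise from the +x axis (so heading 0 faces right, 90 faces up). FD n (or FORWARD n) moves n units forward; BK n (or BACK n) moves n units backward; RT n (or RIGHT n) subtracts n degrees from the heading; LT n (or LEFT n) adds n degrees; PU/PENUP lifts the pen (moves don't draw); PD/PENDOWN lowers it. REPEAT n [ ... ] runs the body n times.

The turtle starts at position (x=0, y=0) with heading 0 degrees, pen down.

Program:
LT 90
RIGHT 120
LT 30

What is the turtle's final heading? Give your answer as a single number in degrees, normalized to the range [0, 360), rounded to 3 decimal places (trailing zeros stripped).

Answer: 0

Derivation:
Executing turtle program step by step:
Start: pos=(0,0), heading=0, pen down
LT 90: heading 0 -> 90
RT 120: heading 90 -> 330
LT 30: heading 330 -> 0
Final: pos=(0,0), heading=0, 0 segment(s) drawn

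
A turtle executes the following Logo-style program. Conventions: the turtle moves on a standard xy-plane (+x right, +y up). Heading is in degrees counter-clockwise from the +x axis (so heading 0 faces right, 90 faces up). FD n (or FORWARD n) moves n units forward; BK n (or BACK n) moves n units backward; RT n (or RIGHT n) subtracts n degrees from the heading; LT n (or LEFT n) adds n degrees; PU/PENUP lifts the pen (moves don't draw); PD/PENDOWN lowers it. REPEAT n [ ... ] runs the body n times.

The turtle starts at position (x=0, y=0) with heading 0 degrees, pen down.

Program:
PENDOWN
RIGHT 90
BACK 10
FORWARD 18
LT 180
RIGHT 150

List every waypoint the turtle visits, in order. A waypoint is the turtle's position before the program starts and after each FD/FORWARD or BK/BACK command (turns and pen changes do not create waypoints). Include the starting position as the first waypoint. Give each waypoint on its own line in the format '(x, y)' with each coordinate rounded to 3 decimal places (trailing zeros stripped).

Answer: (0, 0)
(0, 10)
(0, -8)

Derivation:
Executing turtle program step by step:
Start: pos=(0,0), heading=0, pen down
PD: pen down
RT 90: heading 0 -> 270
BK 10: (0,0) -> (0,10) [heading=270, draw]
FD 18: (0,10) -> (0,-8) [heading=270, draw]
LT 180: heading 270 -> 90
RT 150: heading 90 -> 300
Final: pos=(0,-8), heading=300, 2 segment(s) drawn
Waypoints (3 total):
(0, 0)
(0, 10)
(0, -8)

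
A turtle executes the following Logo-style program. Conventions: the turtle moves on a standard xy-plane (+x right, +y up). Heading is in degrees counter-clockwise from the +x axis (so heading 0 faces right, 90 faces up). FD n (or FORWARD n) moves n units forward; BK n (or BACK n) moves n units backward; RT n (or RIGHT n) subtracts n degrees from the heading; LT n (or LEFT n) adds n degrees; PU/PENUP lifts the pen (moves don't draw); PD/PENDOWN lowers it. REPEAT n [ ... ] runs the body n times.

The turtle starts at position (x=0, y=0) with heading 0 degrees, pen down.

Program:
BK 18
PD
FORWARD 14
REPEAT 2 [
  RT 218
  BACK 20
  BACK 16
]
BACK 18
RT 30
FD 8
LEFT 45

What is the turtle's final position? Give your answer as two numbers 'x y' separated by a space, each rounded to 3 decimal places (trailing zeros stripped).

Answer: 9.1 22.542

Derivation:
Executing turtle program step by step:
Start: pos=(0,0), heading=0, pen down
BK 18: (0,0) -> (-18,0) [heading=0, draw]
PD: pen down
FD 14: (-18,0) -> (-4,0) [heading=0, draw]
REPEAT 2 [
  -- iteration 1/2 --
  RT 218: heading 0 -> 142
  BK 20: (-4,0) -> (11.76,-12.313) [heading=142, draw]
  BK 16: (11.76,-12.313) -> (24.368,-22.164) [heading=142, draw]
  -- iteration 2/2 --
  RT 218: heading 142 -> 284
  BK 20: (24.368,-22.164) -> (19.53,-2.758) [heading=284, draw]
  BK 16: (19.53,-2.758) -> (15.659,12.767) [heading=284, draw]
]
BK 18: (15.659,12.767) -> (11.305,30.232) [heading=284, draw]
RT 30: heading 284 -> 254
FD 8: (11.305,30.232) -> (9.1,22.542) [heading=254, draw]
LT 45: heading 254 -> 299
Final: pos=(9.1,22.542), heading=299, 8 segment(s) drawn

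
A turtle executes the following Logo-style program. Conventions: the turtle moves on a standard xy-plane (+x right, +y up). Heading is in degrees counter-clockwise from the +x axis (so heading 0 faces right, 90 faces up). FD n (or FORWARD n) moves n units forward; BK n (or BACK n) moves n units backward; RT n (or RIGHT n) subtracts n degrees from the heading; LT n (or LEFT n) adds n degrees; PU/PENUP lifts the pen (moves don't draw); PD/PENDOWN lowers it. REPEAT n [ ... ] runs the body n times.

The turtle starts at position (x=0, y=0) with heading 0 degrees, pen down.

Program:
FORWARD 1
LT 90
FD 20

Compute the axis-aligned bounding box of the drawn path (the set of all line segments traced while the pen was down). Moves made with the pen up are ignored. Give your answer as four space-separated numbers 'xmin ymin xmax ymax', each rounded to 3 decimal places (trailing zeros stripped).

Answer: 0 0 1 20

Derivation:
Executing turtle program step by step:
Start: pos=(0,0), heading=0, pen down
FD 1: (0,0) -> (1,0) [heading=0, draw]
LT 90: heading 0 -> 90
FD 20: (1,0) -> (1,20) [heading=90, draw]
Final: pos=(1,20), heading=90, 2 segment(s) drawn

Segment endpoints: x in {0, 1, 1}, y in {0, 20}
xmin=0, ymin=0, xmax=1, ymax=20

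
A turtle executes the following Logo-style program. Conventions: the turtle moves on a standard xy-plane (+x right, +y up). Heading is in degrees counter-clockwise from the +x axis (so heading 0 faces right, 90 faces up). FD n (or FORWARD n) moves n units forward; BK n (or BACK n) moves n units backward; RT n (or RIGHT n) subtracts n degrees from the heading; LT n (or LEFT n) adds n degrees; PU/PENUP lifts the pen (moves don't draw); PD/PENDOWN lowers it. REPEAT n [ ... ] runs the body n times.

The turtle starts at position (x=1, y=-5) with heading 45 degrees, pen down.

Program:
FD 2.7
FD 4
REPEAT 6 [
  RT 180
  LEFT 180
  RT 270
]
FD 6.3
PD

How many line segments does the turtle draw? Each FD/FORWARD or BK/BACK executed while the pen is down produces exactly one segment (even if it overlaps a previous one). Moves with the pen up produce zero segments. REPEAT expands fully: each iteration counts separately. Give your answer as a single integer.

Answer: 3

Derivation:
Executing turtle program step by step:
Start: pos=(1,-5), heading=45, pen down
FD 2.7: (1,-5) -> (2.909,-3.091) [heading=45, draw]
FD 4: (2.909,-3.091) -> (5.738,-0.262) [heading=45, draw]
REPEAT 6 [
  -- iteration 1/6 --
  RT 180: heading 45 -> 225
  LT 180: heading 225 -> 45
  RT 270: heading 45 -> 135
  -- iteration 2/6 --
  RT 180: heading 135 -> 315
  LT 180: heading 315 -> 135
  RT 270: heading 135 -> 225
  -- iteration 3/6 --
  RT 180: heading 225 -> 45
  LT 180: heading 45 -> 225
  RT 270: heading 225 -> 315
  -- iteration 4/6 --
  RT 180: heading 315 -> 135
  LT 180: heading 135 -> 315
  RT 270: heading 315 -> 45
  -- iteration 5/6 --
  RT 180: heading 45 -> 225
  LT 180: heading 225 -> 45
  RT 270: heading 45 -> 135
  -- iteration 6/6 --
  RT 180: heading 135 -> 315
  LT 180: heading 315 -> 135
  RT 270: heading 135 -> 225
]
FD 6.3: (5.738,-0.262) -> (1.283,-4.717) [heading=225, draw]
PD: pen down
Final: pos=(1.283,-4.717), heading=225, 3 segment(s) drawn
Segments drawn: 3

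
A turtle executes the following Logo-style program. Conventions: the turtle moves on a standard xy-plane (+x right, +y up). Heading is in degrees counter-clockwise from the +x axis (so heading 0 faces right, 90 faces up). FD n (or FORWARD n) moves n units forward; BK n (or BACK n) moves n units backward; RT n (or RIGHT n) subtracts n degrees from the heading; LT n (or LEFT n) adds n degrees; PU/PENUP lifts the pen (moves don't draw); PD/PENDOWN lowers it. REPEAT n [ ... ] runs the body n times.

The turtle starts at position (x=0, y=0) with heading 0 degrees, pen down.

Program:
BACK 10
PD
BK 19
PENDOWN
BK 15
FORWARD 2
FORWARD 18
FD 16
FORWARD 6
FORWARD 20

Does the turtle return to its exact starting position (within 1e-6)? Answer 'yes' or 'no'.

Executing turtle program step by step:
Start: pos=(0,0), heading=0, pen down
BK 10: (0,0) -> (-10,0) [heading=0, draw]
PD: pen down
BK 19: (-10,0) -> (-29,0) [heading=0, draw]
PD: pen down
BK 15: (-29,0) -> (-44,0) [heading=0, draw]
FD 2: (-44,0) -> (-42,0) [heading=0, draw]
FD 18: (-42,0) -> (-24,0) [heading=0, draw]
FD 16: (-24,0) -> (-8,0) [heading=0, draw]
FD 6: (-8,0) -> (-2,0) [heading=0, draw]
FD 20: (-2,0) -> (18,0) [heading=0, draw]
Final: pos=(18,0), heading=0, 8 segment(s) drawn

Start position: (0, 0)
Final position: (18, 0)
Distance = 18; >= 1e-6 -> NOT closed

Answer: no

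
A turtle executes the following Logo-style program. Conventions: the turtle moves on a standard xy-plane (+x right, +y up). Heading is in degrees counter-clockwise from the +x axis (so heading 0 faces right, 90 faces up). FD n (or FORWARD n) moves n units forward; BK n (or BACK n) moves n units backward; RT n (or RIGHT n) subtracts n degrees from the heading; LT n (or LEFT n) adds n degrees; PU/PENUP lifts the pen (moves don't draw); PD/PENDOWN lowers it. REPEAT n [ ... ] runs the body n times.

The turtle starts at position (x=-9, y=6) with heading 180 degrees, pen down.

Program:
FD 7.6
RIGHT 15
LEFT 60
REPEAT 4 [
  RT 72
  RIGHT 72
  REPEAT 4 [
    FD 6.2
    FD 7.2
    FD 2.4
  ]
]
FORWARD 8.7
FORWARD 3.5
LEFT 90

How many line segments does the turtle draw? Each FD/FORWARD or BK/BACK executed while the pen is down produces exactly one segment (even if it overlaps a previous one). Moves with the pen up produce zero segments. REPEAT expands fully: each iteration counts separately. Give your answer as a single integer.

Answer: 51

Derivation:
Executing turtle program step by step:
Start: pos=(-9,6), heading=180, pen down
FD 7.6: (-9,6) -> (-16.6,6) [heading=180, draw]
RT 15: heading 180 -> 165
LT 60: heading 165 -> 225
REPEAT 4 [
  -- iteration 1/4 --
  RT 72: heading 225 -> 153
  RT 72: heading 153 -> 81
  REPEAT 4 [
    -- iteration 1/4 --
    FD 6.2: (-16.6,6) -> (-15.63,12.124) [heading=81, draw]
    FD 7.2: (-15.63,12.124) -> (-14.504,19.235) [heading=81, draw]
    FD 2.4: (-14.504,19.235) -> (-14.128,21.605) [heading=81, draw]
    -- iteration 2/4 --
    FD 6.2: (-14.128,21.605) -> (-13.158,27.729) [heading=81, draw]
    FD 7.2: (-13.158,27.729) -> (-12.032,34.84) [heading=81, draw]
    FD 2.4: (-12.032,34.84) -> (-11.657,37.211) [heading=81, draw]
    -- iteration 3/4 --
    FD 6.2: (-11.657,37.211) -> (-10.687,43.335) [heading=81, draw]
    FD 7.2: (-10.687,43.335) -> (-9.56,50.446) [heading=81, draw]
    FD 2.4: (-9.56,50.446) -> (-9.185,52.816) [heading=81, draw]
    -- iteration 4/4 --
    FD 6.2: (-9.185,52.816) -> (-8.215,58.94) [heading=81, draw]
    FD 7.2: (-8.215,58.94) -> (-7.089,66.051) [heading=81, draw]
    FD 2.4: (-7.089,66.051) -> (-6.713,68.422) [heading=81, draw]
  ]
  -- iteration 2/4 --
  RT 72: heading 81 -> 9
  RT 72: heading 9 -> 297
  REPEAT 4 [
    -- iteration 1/4 --
    FD 6.2: (-6.713,68.422) -> (-3.899,62.898) [heading=297, draw]
    FD 7.2: (-3.899,62.898) -> (-0.63,56.482) [heading=297, draw]
    FD 2.4: (-0.63,56.482) -> (0.46,54.344) [heading=297, draw]
    -- iteration 2/4 --
    FD 6.2: (0.46,54.344) -> (3.274,48.82) [heading=297, draw]
    FD 7.2: (3.274,48.82) -> (6.543,42.405) [heading=297, draw]
    FD 2.4: (6.543,42.405) -> (7.633,40.266) [heading=297, draw]
    -- iteration 3/4 --
    FD 6.2: (7.633,40.266) -> (10.447,34.742) [heading=297, draw]
    FD 7.2: (10.447,34.742) -> (13.716,28.327) [heading=297, draw]
    FD 2.4: (13.716,28.327) -> (14.806,26.188) [heading=297, draw]
    -- iteration 4/4 --
    FD 6.2: (14.806,26.188) -> (17.621,20.664) [heading=297, draw]
    FD 7.2: (17.621,20.664) -> (20.889,14.249) [heading=297, draw]
    FD 2.4: (20.889,14.249) -> (21.979,12.11) [heading=297, draw]
  ]
  -- iteration 3/4 --
  RT 72: heading 297 -> 225
  RT 72: heading 225 -> 153
  REPEAT 4 [
    -- iteration 1/4 --
    FD 6.2: (21.979,12.11) -> (16.455,14.925) [heading=153, draw]
    FD 7.2: (16.455,14.925) -> (10.039,18.194) [heading=153, draw]
    FD 2.4: (10.039,18.194) -> (7.901,19.283) [heading=153, draw]
    -- iteration 2/4 --
    FD 6.2: (7.901,19.283) -> (2.377,22.098) [heading=153, draw]
    FD 7.2: (2.377,22.098) -> (-4.039,25.367) [heading=153, draw]
    FD 2.4: (-4.039,25.367) -> (-6.177,26.456) [heading=153, draw]
    -- iteration 3/4 --
    FD 6.2: (-6.177,26.456) -> (-11.701,29.271) [heading=153, draw]
    FD 7.2: (-11.701,29.271) -> (-18.116,32.54) [heading=153, draw]
    FD 2.4: (-18.116,32.54) -> (-20.255,33.629) [heading=153, draw]
    -- iteration 4/4 --
    FD 6.2: (-20.255,33.629) -> (-25.779,36.444) [heading=153, draw]
    FD 7.2: (-25.779,36.444) -> (-32.194,39.713) [heading=153, draw]
    FD 2.4: (-32.194,39.713) -> (-34.333,40.802) [heading=153, draw]
  ]
  -- iteration 4/4 --
  RT 72: heading 153 -> 81
  RT 72: heading 81 -> 9
  REPEAT 4 [
    -- iteration 1/4 --
    FD 6.2: (-34.333,40.802) -> (-28.209,41.772) [heading=9, draw]
    FD 7.2: (-28.209,41.772) -> (-21.098,42.899) [heading=9, draw]
    FD 2.4: (-21.098,42.899) -> (-18.727,43.274) [heading=9, draw]
    -- iteration 2/4 --
    FD 6.2: (-18.727,43.274) -> (-12.604,44.244) [heading=9, draw]
    FD 7.2: (-12.604,44.244) -> (-5.492,45.37) [heading=9, draw]
    FD 2.4: (-5.492,45.37) -> (-3.122,45.746) [heading=9, draw]
    -- iteration 3/4 --
    FD 6.2: (-3.122,45.746) -> (3.002,46.716) [heading=9, draw]
    FD 7.2: (3.002,46.716) -> (10.113,47.842) [heading=9, draw]
    FD 2.4: (10.113,47.842) -> (12.484,48.217) [heading=9, draw]
    -- iteration 4/4 --
    FD 6.2: (12.484,48.217) -> (18.607,49.187) [heading=9, draw]
    FD 7.2: (18.607,49.187) -> (25.719,50.314) [heading=9, draw]
    FD 2.4: (25.719,50.314) -> (28.089,50.689) [heading=9, draw]
  ]
]
FD 8.7: (28.089,50.689) -> (36.682,52.05) [heading=9, draw]
FD 3.5: (36.682,52.05) -> (40.139,52.598) [heading=9, draw]
LT 90: heading 9 -> 99
Final: pos=(40.139,52.598), heading=99, 51 segment(s) drawn
Segments drawn: 51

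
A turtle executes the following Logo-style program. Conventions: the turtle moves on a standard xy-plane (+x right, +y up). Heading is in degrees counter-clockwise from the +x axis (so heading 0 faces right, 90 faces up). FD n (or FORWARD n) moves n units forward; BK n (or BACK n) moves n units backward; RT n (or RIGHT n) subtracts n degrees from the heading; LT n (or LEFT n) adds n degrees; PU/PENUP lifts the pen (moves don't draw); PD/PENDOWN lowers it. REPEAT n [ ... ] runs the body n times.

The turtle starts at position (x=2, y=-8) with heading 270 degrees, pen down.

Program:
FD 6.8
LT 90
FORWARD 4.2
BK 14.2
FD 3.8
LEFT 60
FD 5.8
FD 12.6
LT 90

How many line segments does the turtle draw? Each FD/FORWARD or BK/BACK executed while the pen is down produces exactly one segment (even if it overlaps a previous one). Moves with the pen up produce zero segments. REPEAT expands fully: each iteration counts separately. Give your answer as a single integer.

Answer: 6

Derivation:
Executing turtle program step by step:
Start: pos=(2,-8), heading=270, pen down
FD 6.8: (2,-8) -> (2,-14.8) [heading=270, draw]
LT 90: heading 270 -> 0
FD 4.2: (2,-14.8) -> (6.2,-14.8) [heading=0, draw]
BK 14.2: (6.2,-14.8) -> (-8,-14.8) [heading=0, draw]
FD 3.8: (-8,-14.8) -> (-4.2,-14.8) [heading=0, draw]
LT 60: heading 0 -> 60
FD 5.8: (-4.2,-14.8) -> (-1.3,-9.777) [heading=60, draw]
FD 12.6: (-1.3,-9.777) -> (5,1.135) [heading=60, draw]
LT 90: heading 60 -> 150
Final: pos=(5,1.135), heading=150, 6 segment(s) drawn
Segments drawn: 6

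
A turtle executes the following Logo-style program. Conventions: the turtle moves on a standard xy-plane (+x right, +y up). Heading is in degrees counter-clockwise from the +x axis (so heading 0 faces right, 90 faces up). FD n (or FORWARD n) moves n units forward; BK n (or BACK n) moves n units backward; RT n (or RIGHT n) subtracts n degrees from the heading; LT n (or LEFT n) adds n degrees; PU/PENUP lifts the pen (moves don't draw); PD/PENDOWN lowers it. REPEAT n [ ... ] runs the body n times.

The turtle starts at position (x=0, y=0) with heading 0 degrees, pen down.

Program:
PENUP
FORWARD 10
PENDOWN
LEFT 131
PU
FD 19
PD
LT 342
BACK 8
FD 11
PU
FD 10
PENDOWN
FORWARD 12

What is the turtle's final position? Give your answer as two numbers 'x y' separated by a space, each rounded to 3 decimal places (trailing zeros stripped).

Answer: -12.233 37.352

Derivation:
Executing turtle program step by step:
Start: pos=(0,0), heading=0, pen down
PU: pen up
FD 10: (0,0) -> (10,0) [heading=0, move]
PD: pen down
LT 131: heading 0 -> 131
PU: pen up
FD 19: (10,0) -> (-2.465,14.339) [heading=131, move]
PD: pen down
LT 342: heading 131 -> 113
BK 8: (-2.465,14.339) -> (0.661,6.975) [heading=113, draw]
FD 11: (0.661,6.975) -> (-3.637,17.101) [heading=113, draw]
PU: pen up
FD 10: (-3.637,17.101) -> (-7.545,26.306) [heading=113, move]
PD: pen down
FD 12: (-7.545,26.306) -> (-12.233,37.352) [heading=113, draw]
Final: pos=(-12.233,37.352), heading=113, 3 segment(s) drawn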